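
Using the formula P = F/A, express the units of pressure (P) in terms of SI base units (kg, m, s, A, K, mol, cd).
Units of each symbol in P = F/A:
  F (force): kg·m/s²
  A (area): m²  → in the denominator, contributes 1/m²

Multiplying the contributions: [kg·m/s²] · [1/m²]
Adding exponents of each base unit: kg: 1, m: -1, s: -2
SI base units of pressure: kg/(m·s²)

Answer: kg/(m·s²)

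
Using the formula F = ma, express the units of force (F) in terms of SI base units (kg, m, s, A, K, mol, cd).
Units of each symbol in F = ma:
  m (mass): kg
  a (acceleration): m/s²

Multiplying the contributions: [kg] · [m/s²]
Adding exponents of each base unit: kg: 1, m: 1, s: -2
SI base units of force: kg·m/s²

Answer: kg·m/s²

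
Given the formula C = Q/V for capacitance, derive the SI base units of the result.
Units of each symbol in C = Q/V:
  Q (charge, in coulombs): s·A
  V (voltage, in volts): kg·m²/(s³·A)  → in the denominator, contributes s³·A/(kg·m²)

Multiplying the contributions: [s·A] · [s³·A/(kg·m²)]
Adding exponents of each base unit: kg: -1, m: -2, s: 4, A: 2
SI base units of capacitance: s⁴·A²/(kg·m²)

Answer: s⁴·A²/(kg·m²)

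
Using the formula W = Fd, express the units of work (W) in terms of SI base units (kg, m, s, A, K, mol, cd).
Units of each symbol in W = Fd:
  F (force): kg·m/s²
  d (displacement): m

Multiplying the contributions: [kg·m/s²] · [m]
Adding exponents of each base unit: kg: 1, m: 2, s: -2
SI base units of work: kg·m²/s²

Answer: kg·m²/s²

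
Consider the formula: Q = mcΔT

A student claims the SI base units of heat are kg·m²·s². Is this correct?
Units of each symbol in Q = mcΔT:
  m (mass): kg
  c (specific heat capacity, in J/(kg·K)): m²/(s²·K)
  ΔT (temperature change): K

Multiplying the contributions: [kg] · [m²/(s²·K)] · [K]
Adding exponents of each base unit: kg: 1, m: 2, s: -2
SI base units of heat: kg·m²/s²

The claimed units kg·m²·s² (exponents kg: 1, m: 2, s: 2) do not match the derived units kg·m²/s² (exponents kg: 1, m: 2, s: -2), so the claim is incorrect.

Answer: No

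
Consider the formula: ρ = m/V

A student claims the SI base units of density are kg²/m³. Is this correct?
Units of each symbol in ρ = m/V:
  m (mass): kg
  V (volume): m³  → in the denominator, contributes 1/m³

Multiplying the contributions: [kg] · [1/m³]
Adding exponents of each base unit: kg: 1, m: -3
SI base units of density: kg/m³

The claimed units kg²/m³ (exponents kg: 2, m: -3) do not match the derived units kg/m³ (exponents kg: 1, m: -3), so the claim is incorrect.

Answer: No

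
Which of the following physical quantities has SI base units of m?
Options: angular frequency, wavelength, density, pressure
Checking the SI base units of each option:
  angular frequency (ω = 2πf): 1/s  ✗
  wavelength (λ = v/f): m  ✓ matches
  density (ρ = m/V): kg/m³  ✗
  pressure (P = F/A): kg/(m·s²)  ✗

Only wavelength has units m.

Answer: wavelength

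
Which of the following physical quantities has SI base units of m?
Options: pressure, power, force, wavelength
Checking the SI base units of each option:
  pressure (P = F/A): kg/(m·s²)  ✗
  power (P = W/t): kg·m²/s³  ✗
  force (F = ma): kg·m/s²  ✗
  wavelength (λ = v/f): m  ✓ matches

Only wavelength has units m.

Answer: wavelength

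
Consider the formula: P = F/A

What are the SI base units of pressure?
Units of each symbol in P = F/A:
  F (force): kg·m/s²
  A (area): m²  → in the denominator, contributes 1/m²

Multiplying the contributions: [kg·m/s²] · [1/m²]
Adding exponents of each base unit: kg: 1, m: -1, s: -2
SI base units of pressure: kg/(m·s²)

Answer: kg/(m·s²)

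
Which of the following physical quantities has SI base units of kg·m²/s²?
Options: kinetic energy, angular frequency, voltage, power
Checking the SI base units of each option:
  kinetic energy (E = ½mv²): kg·m²/s²  ✓ matches
  angular frequency (ω = 2πf): 1/s  ✗
  voltage (V = IR): kg·m²/(s³·A)  ✗
  power (P = W/t): kg·m²/s³  ✗

Only kinetic energy has units kg·m²/s².

Answer: kinetic energy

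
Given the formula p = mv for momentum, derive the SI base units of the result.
Units of each symbol in p = mv:
  m (mass): kg
  v (velocity): m/s

Multiplying the contributions: [kg] · [m/s]
Adding exponents of each base unit: kg: 1, m: 1, s: -1
SI base units of momentum: kg·m/s

Answer: kg·m/s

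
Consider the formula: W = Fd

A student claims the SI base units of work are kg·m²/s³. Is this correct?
Units of each symbol in W = Fd:
  F (force): kg·m/s²
  d (displacement): m

Multiplying the contributions: [kg·m/s²] · [m]
Adding exponents of each base unit: kg: 1, m: 2, s: -2
SI base units of work: kg·m²/s²

The claimed units kg·m²/s³ (exponents kg: 1, m: 2, s: -3) do not match the derived units kg·m²/s² (exponents kg: 1, m: 2, s: -2), so the claim is incorrect.

Answer: No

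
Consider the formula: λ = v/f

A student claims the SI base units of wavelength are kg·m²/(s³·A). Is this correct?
Units of each symbol in λ = v/f:
  v (wave speed): m/s
  f (frequency): 1/s  → in the denominator, contributes s

Multiplying the contributions: [m/s] · [s]
Adding exponents of each base unit: m: 1
SI base units of wavelength: m

The claimed units kg·m²/(s³·A) (exponents kg: 1, m: 2, s: -3, A: -1) do not match the derived units m (exponents m: 1), so the claim is incorrect.

Answer: No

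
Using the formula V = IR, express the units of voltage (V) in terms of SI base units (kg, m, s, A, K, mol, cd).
Units of each symbol in V = IR:
  I (current): A
  R (resistance, in ohms): kg·m²/(s³·A²)

Multiplying the contributions: [A] · [kg·m²/(s³·A²)]
Adding exponents of each base unit: kg: 1, m: 2, s: -3, A: -1
SI base units of voltage: kg·m²/(s³·A)

Answer: kg·m²/(s³·A)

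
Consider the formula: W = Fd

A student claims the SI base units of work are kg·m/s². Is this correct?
Units of each symbol in W = Fd:
  F (force): kg·m/s²
  d (displacement): m

Multiplying the contributions: [kg·m/s²] · [m]
Adding exponents of each base unit: kg: 1, m: 2, s: -2
SI base units of work: kg·m²/s²

The claimed units kg·m/s² (exponents kg: 1, m: 1, s: -2) do not match the derived units kg·m²/s² (exponents kg: 1, m: 2, s: -2), so the claim is incorrect.

Answer: No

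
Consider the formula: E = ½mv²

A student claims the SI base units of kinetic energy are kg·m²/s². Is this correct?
Units of each symbol in E = ½mv²:
  m (mass): kg
  v (speed): m/s  → to the power 2, contributes m²/s²
  The factor ½ is dimensionless.

Multiplying the contributions: [kg] · [m²/s²]
Adding exponents of each base unit: kg: 1, m: 2, s: -2
SI base units of kinetic energy: kg·m²/s²

The claimed units kg·m²/s² match the derived units, so the claim is correct.

Answer: Yes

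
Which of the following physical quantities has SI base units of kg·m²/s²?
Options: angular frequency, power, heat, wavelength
Checking the SI base units of each option:
  angular frequency (ω = 2πf): 1/s  ✗
  power (P = W/t): kg·m²/s³  ✗
  heat (Q = mcΔT): kg·m²/s²  ✓ matches
  wavelength (λ = v/f): m  ✗

Only heat has units kg·m²/s².

Answer: heat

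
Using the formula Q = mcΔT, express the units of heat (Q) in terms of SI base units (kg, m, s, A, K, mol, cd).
Units of each symbol in Q = mcΔT:
  m (mass): kg
  c (specific heat capacity, in J/(kg·K)): m²/(s²·K)
  ΔT (temperature change): K

Multiplying the contributions: [kg] · [m²/(s²·K)] · [K]
Adding exponents of each base unit: kg: 1, m: 2, s: -2
SI base units of heat: kg·m²/s²

Answer: kg·m²/s²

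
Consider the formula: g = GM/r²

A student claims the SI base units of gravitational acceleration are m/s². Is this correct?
Units of each symbol in g = GM/r²:
  G (gravitational constant): m³/(kg·s²)
  M (mass): kg
  r (distance): m  → to the power 2 in the denominator, contributes 1/m²

Multiplying the contributions: [m³/(kg·s²)] · [kg] · [1/m²]
Adding exponents of each base unit: m: 1, s: -2
SI base units of gravitational acceleration: m/s²

The claimed units m/s² match the derived units, so the claim is correct.

Answer: Yes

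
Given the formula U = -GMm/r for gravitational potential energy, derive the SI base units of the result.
Units of each symbol in U = -GMm/r:
  G (gravitational constant): m³/(kg·s²)
  M (mass): kg
  m (mass): kg
  r (distance): m  → in the denominator, contributes 1/m
  The minus sign does not affect the units.

Multiplying the contributions: [m³/(kg·s²)] · [kg] · [kg] · [1/m]
Adding exponents of each base unit: kg: 1, m: 2, s: -2
SI base units of gravitational potential energy: kg·m²/s²

Answer: kg·m²/s²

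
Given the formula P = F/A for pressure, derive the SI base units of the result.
Units of each symbol in P = F/A:
  F (force): kg·m/s²
  A (area): m²  → in the denominator, contributes 1/m²

Multiplying the contributions: [kg·m/s²] · [1/m²]
Adding exponents of each base unit: kg: 1, m: -1, s: -2
SI base units of pressure: kg/(m·s²)

Answer: kg/(m·s²)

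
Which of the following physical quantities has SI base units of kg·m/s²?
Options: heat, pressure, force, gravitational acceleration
Checking the SI base units of each option:
  heat (Q = mcΔT): kg·m²/s²  ✗
  pressure (P = F/A): kg/(m·s²)  ✗
  force (F = ma): kg·m/s²  ✓ matches
  gravitational acceleration (g = GM/r²): m/s²  ✗

Only force has units kg·m/s².

Answer: force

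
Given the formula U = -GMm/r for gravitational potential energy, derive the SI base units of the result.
Units of each symbol in U = -GMm/r:
  G (gravitational constant): m³/(kg·s²)
  M (mass): kg
  m (mass): kg
  r (distance): m  → in the denominator, contributes 1/m
  The minus sign does not affect the units.

Multiplying the contributions: [m³/(kg·s²)] · [kg] · [kg] · [1/m]
Adding exponents of each base unit: kg: 1, m: 2, s: -2
SI base units of gravitational potential energy: kg·m²/s²

Answer: kg·m²/s²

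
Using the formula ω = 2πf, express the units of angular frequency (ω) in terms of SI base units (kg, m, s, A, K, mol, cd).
Units of each symbol in ω = 2πf:
  f (frequency): 1/s
  The factor 2π is dimensionless.

Multiplying the contributions: [1/s]
Adding exponents of each base unit: s: -1
SI base units of angular frequency: 1/s

Answer: 1/s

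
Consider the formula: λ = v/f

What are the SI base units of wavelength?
Units of each symbol in λ = v/f:
  v (wave speed): m/s
  f (frequency): 1/s  → in the denominator, contributes s

Multiplying the contributions: [m/s] · [s]
Adding exponents of each base unit: m: 1
SI base units of wavelength: m

Answer: m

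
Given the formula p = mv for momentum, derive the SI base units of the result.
Units of each symbol in p = mv:
  m (mass): kg
  v (velocity): m/s

Multiplying the contributions: [kg] · [m/s]
Adding exponents of each base unit: kg: 1, m: 1, s: -1
SI base units of momentum: kg·m/s

Answer: kg·m/s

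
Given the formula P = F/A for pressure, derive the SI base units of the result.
Units of each symbol in P = F/A:
  F (force): kg·m/s²
  A (area): m²  → in the denominator, contributes 1/m²

Multiplying the contributions: [kg·m/s²] · [1/m²]
Adding exponents of each base unit: kg: 1, m: -1, s: -2
SI base units of pressure: kg/(m·s²)

Answer: kg/(m·s²)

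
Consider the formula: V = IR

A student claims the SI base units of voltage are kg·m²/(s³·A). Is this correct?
Units of each symbol in V = IR:
  I (current): A
  R (resistance, in ohms): kg·m²/(s³·A²)

Multiplying the contributions: [A] · [kg·m²/(s³·A²)]
Adding exponents of each base unit: kg: 1, m: 2, s: -3, A: -1
SI base units of voltage: kg·m²/(s³·A)

The claimed units kg·m²/(s³·A) match the derived units, so the claim is correct.

Answer: Yes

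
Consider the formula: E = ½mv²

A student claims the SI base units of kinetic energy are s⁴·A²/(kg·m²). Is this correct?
Units of each symbol in E = ½mv²:
  m (mass): kg
  v (speed): m/s  → to the power 2, contributes m²/s²
  The factor ½ is dimensionless.

Multiplying the contributions: [kg] · [m²/s²]
Adding exponents of each base unit: kg: 1, m: 2, s: -2
SI base units of kinetic energy: kg·m²/s²

The claimed units s⁴·A²/(kg·m²) (exponents kg: -1, m: -2, s: 4, A: 2) do not match the derived units kg·m²/s² (exponents kg: 1, m: 2, s: -2), so the claim is incorrect.

Answer: No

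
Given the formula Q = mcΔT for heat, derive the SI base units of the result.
Units of each symbol in Q = mcΔT:
  m (mass): kg
  c (specific heat capacity, in J/(kg·K)): m²/(s²·K)
  ΔT (temperature change): K

Multiplying the contributions: [kg] · [m²/(s²·K)] · [K]
Adding exponents of each base unit: kg: 1, m: 2, s: -2
SI base units of heat: kg·m²/s²

Answer: kg·m²/s²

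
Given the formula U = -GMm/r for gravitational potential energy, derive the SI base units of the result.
Units of each symbol in U = -GMm/r:
  G (gravitational constant): m³/(kg·s²)
  M (mass): kg
  m (mass): kg
  r (distance): m  → in the denominator, contributes 1/m
  The minus sign does not affect the units.

Multiplying the contributions: [m³/(kg·s²)] · [kg] · [kg] · [1/m]
Adding exponents of each base unit: kg: 1, m: 2, s: -2
SI base units of gravitational potential energy: kg·m²/s²

Answer: kg·m²/s²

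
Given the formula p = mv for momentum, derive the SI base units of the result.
Units of each symbol in p = mv:
  m (mass): kg
  v (velocity): m/s

Multiplying the contributions: [kg] · [m/s]
Adding exponents of each base unit: kg: 1, m: 1, s: -1
SI base units of momentum: kg·m/s

Answer: kg·m/s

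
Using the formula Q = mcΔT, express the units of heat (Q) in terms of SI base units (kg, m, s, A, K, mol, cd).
Units of each symbol in Q = mcΔT:
  m (mass): kg
  c (specific heat capacity, in J/(kg·K)): m²/(s²·K)
  ΔT (temperature change): K

Multiplying the contributions: [kg] · [m²/(s²·K)] · [K]
Adding exponents of each base unit: kg: 1, m: 2, s: -2
SI base units of heat: kg·m²/s²

Answer: kg·m²/s²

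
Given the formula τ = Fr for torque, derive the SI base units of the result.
Units of each symbol in τ = Fr:
  F (force): kg·m/s²
  r (lever arm): m

Multiplying the contributions: [kg·m/s²] · [m]
Adding exponents of each base unit: kg: 1, m: 2, s: -2
SI base units of torque: kg·m²/s²

Answer: kg·m²/s²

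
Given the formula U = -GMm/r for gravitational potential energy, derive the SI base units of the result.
Units of each symbol in U = -GMm/r:
  G (gravitational constant): m³/(kg·s²)
  M (mass): kg
  m (mass): kg
  r (distance): m  → in the denominator, contributes 1/m
  The minus sign does not affect the units.

Multiplying the contributions: [m³/(kg·s²)] · [kg] · [kg] · [1/m]
Adding exponents of each base unit: kg: 1, m: 2, s: -2
SI base units of gravitational potential energy: kg·m²/s²

Answer: kg·m²/s²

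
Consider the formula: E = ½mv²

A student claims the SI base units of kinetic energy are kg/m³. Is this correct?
Units of each symbol in E = ½mv²:
  m (mass): kg
  v (speed): m/s  → to the power 2, contributes m²/s²
  The factor ½ is dimensionless.

Multiplying the contributions: [kg] · [m²/s²]
Adding exponents of each base unit: kg: 1, m: 2, s: -2
SI base units of kinetic energy: kg·m²/s²

The claimed units kg/m³ (exponents kg: 1, m: -3) do not match the derived units kg·m²/s² (exponents kg: 1, m: 2, s: -2), so the claim is incorrect.

Answer: No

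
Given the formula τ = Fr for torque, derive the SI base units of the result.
Units of each symbol in τ = Fr:
  F (force): kg·m/s²
  r (lever arm): m

Multiplying the contributions: [kg·m/s²] · [m]
Adding exponents of each base unit: kg: 1, m: 2, s: -2
SI base units of torque: kg·m²/s²

Answer: kg·m²/s²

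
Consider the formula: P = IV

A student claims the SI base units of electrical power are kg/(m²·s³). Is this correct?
Units of each symbol in P = IV:
  I (current): A
  V (voltage, in volts): kg·m²/(s³·A)

Multiplying the contributions: [A] · [kg·m²/(s³·A)]
Adding exponents of each base unit: kg: 1, m: 2, s: -3
SI base units of electrical power: kg·m²/s³

The claimed units kg/(m²·s³) (exponents kg: 1, m: -2, s: -3) do not match the derived units kg·m²/s³ (exponents kg: 1, m: 2, s: -3), so the claim is incorrect.

Answer: No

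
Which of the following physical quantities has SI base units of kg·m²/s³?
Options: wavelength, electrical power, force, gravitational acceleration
Checking the SI base units of each option:
  wavelength (λ = v/f): m  ✗
  electrical power (P = IV): kg·m²/s³  ✓ matches
  force (F = ma): kg·m/s²  ✗
  gravitational acceleration (g = GM/r²): m/s²  ✗

Only electrical power has units kg·m²/s³.

Answer: electrical power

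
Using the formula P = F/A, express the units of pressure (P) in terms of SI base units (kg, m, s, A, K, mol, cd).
Units of each symbol in P = F/A:
  F (force): kg·m/s²
  A (area): m²  → in the denominator, contributes 1/m²

Multiplying the contributions: [kg·m/s²] · [1/m²]
Adding exponents of each base unit: kg: 1, m: -1, s: -2
SI base units of pressure: kg/(m·s²)

Answer: kg/(m·s²)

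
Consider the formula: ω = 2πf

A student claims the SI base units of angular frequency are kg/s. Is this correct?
Units of each symbol in ω = 2πf:
  f (frequency): 1/s
  The factor 2π is dimensionless.

Multiplying the contributions: [1/s]
Adding exponents of each base unit: s: -1
SI base units of angular frequency: 1/s

The claimed units kg/s (exponents kg: 1, s: -1) do not match the derived units 1/s (exponents s: -1), so the claim is incorrect.

Answer: No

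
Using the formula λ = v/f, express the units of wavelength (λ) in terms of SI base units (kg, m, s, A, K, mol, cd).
Units of each symbol in λ = v/f:
  v (wave speed): m/s
  f (frequency): 1/s  → in the denominator, contributes s

Multiplying the contributions: [m/s] · [s]
Adding exponents of each base unit: m: 1
SI base units of wavelength: m

Answer: m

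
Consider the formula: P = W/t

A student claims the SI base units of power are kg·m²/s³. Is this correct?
Units of each symbol in P = W/t:
  W (work): kg·m²/s²
  t (time): s  → in the denominator, contributes 1/s

Multiplying the contributions: [kg·m²/s²] · [1/s]
Adding exponents of each base unit: kg: 1, m: 2, s: -3
SI base units of power: kg·m²/s³

The claimed units kg·m²/s³ match the derived units, so the claim is correct.

Answer: Yes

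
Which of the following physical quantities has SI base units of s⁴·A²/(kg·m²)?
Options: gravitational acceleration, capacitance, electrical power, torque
Checking the SI base units of each option:
  gravitational acceleration (g = GM/r²): m/s²  ✗
  capacitance (C = Q/V): s⁴·A²/(kg·m²)  ✓ matches
  electrical power (P = IV): kg·m²/s³  ✗
  torque (τ = Fr): kg·m²/s²  ✗

Only capacitance has units s⁴·A²/(kg·m²).

Answer: capacitance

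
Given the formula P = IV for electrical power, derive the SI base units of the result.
Units of each symbol in P = IV:
  I (current): A
  V (voltage, in volts): kg·m²/(s³·A)

Multiplying the contributions: [A] · [kg·m²/(s³·A)]
Adding exponents of each base unit: kg: 1, m: 2, s: -3
SI base units of electrical power: kg·m²/s³

Answer: kg·m²/s³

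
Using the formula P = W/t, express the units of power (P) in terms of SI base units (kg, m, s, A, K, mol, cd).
Units of each symbol in P = W/t:
  W (work): kg·m²/s²
  t (time): s  → in the denominator, contributes 1/s

Multiplying the contributions: [kg·m²/s²] · [1/s]
Adding exponents of each base unit: kg: 1, m: 2, s: -3
SI base units of power: kg·m²/s³

Answer: kg·m²/s³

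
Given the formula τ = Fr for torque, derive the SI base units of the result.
Units of each symbol in τ = Fr:
  F (force): kg·m/s²
  r (lever arm): m

Multiplying the contributions: [kg·m/s²] · [m]
Adding exponents of each base unit: kg: 1, m: 2, s: -2
SI base units of torque: kg·m²/s²

Answer: kg·m²/s²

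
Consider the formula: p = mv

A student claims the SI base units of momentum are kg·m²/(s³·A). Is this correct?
Units of each symbol in p = mv:
  m (mass): kg
  v (velocity): m/s

Multiplying the contributions: [kg] · [m/s]
Adding exponents of each base unit: kg: 1, m: 1, s: -1
SI base units of momentum: kg·m/s

The claimed units kg·m²/(s³·A) (exponents kg: 1, m: 2, s: -3, A: -1) do not match the derived units kg·m/s (exponents kg: 1, m: 1, s: -1), so the claim is incorrect.

Answer: No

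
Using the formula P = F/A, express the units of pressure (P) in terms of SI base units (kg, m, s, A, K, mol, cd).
Units of each symbol in P = F/A:
  F (force): kg·m/s²
  A (area): m²  → in the denominator, contributes 1/m²

Multiplying the contributions: [kg·m/s²] · [1/m²]
Adding exponents of each base unit: kg: 1, m: -1, s: -2
SI base units of pressure: kg/(m·s²)

Answer: kg/(m·s²)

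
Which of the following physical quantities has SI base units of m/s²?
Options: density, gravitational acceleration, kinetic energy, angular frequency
Checking the SI base units of each option:
  density (ρ = m/V): kg/m³  ✗
  gravitational acceleration (g = GM/r²): m/s²  ✓ matches
  kinetic energy (E = ½mv²): kg·m²/s²  ✗
  angular frequency (ω = 2πf): 1/s  ✗

Only gravitational acceleration has units m/s².

Answer: gravitational acceleration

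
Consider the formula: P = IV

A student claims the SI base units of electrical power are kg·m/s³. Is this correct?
Units of each symbol in P = IV:
  I (current): A
  V (voltage, in volts): kg·m²/(s³·A)

Multiplying the contributions: [A] · [kg·m²/(s³·A)]
Adding exponents of each base unit: kg: 1, m: 2, s: -3
SI base units of electrical power: kg·m²/s³

The claimed units kg·m/s³ (exponents kg: 1, m: 1, s: -3) do not match the derived units kg·m²/s³ (exponents kg: 1, m: 2, s: -3), so the claim is incorrect.

Answer: No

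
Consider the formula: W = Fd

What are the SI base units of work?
Units of each symbol in W = Fd:
  F (force): kg·m/s²
  d (displacement): m

Multiplying the contributions: [kg·m/s²] · [m]
Adding exponents of each base unit: kg: 1, m: 2, s: -2
SI base units of work: kg·m²/s²

Answer: kg·m²/s²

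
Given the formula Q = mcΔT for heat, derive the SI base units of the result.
Units of each symbol in Q = mcΔT:
  m (mass): kg
  c (specific heat capacity, in J/(kg·K)): m²/(s²·K)
  ΔT (temperature change): K

Multiplying the contributions: [kg] · [m²/(s²·K)] · [K]
Adding exponents of each base unit: kg: 1, m: 2, s: -2
SI base units of heat: kg·m²/s²

Answer: kg·m²/s²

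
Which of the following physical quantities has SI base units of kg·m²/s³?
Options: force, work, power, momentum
Checking the SI base units of each option:
  force (F = ma): kg·m/s²  ✗
  work (W = Fd): kg·m²/s²  ✗
  power (P = W/t): kg·m²/s³  ✓ matches
  momentum (p = mv): kg·m/s  ✗

Only power has units kg·m²/s³.

Answer: power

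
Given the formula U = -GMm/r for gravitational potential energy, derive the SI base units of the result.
Units of each symbol in U = -GMm/r:
  G (gravitational constant): m³/(kg·s²)
  M (mass): kg
  m (mass): kg
  r (distance): m  → in the denominator, contributes 1/m
  The minus sign does not affect the units.

Multiplying the contributions: [m³/(kg·s²)] · [kg] · [kg] · [1/m]
Adding exponents of each base unit: kg: 1, m: 2, s: -2
SI base units of gravitational potential energy: kg·m²/s²

Answer: kg·m²/s²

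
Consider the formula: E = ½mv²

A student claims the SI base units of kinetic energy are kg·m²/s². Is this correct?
Units of each symbol in E = ½mv²:
  m (mass): kg
  v (speed): m/s  → to the power 2, contributes m²/s²
  The factor ½ is dimensionless.

Multiplying the contributions: [kg] · [m²/s²]
Adding exponents of each base unit: kg: 1, m: 2, s: -2
SI base units of kinetic energy: kg·m²/s²

The claimed units kg·m²/s² match the derived units, so the claim is correct.

Answer: Yes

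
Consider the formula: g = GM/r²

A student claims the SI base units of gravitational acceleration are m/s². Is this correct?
Units of each symbol in g = GM/r²:
  G (gravitational constant): m³/(kg·s²)
  M (mass): kg
  r (distance): m  → to the power 2 in the denominator, contributes 1/m²

Multiplying the contributions: [m³/(kg·s²)] · [kg] · [1/m²]
Adding exponents of each base unit: m: 1, s: -2
SI base units of gravitational acceleration: m/s²

The claimed units m/s² match the derived units, so the claim is correct.

Answer: Yes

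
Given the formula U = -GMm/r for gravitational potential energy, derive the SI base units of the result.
Units of each symbol in U = -GMm/r:
  G (gravitational constant): m³/(kg·s²)
  M (mass): kg
  m (mass): kg
  r (distance): m  → in the denominator, contributes 1/m
  The minus sign does not affect the units.

Multiplying the contributions: [m³/(kg·s²)] · [kg] · [kg] · [1/m]
Adding exponents of each base unit: kg: 1, m: 2, s: -2
SI base units of gravitational potential energy: kg·m²/s²

Answer: kg·m²/s²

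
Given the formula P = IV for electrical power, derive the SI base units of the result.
Units of each symbol in P = IV:
  I (current): A
  V (voltage, in volts): kg·m²/(s³·A)

Multiplying the contributions: [A] · [kg·m²/(s³·A)]
Adding exponents of each base unit: kg: 1, m: 2, s: -3
SI base units of electrical power: kg·m²/s³

Answer: kg·m²/s³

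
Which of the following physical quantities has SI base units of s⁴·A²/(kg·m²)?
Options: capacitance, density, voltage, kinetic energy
Checking the SI base units of each option:
  capacitance (C = Q/V): s⁴·A²/(kg·m²)  ✓ matches
  density (ρ = m/V): kg/m³  ✗
  voltage (V = IR): kg·m²/(s³·A)  ✗
  kinetic energy (E = ½mv²): kg·m²/s²  ✗

Only capacitance has units s⁴·A²/(kg·m²).

Answer: capacitance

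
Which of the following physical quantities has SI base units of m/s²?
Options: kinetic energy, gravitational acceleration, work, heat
Checking the SI base units of each option:
  kinetic energy (E = ½mv²): kg·m²/s²  ✗
  gravitational acceleration (g = GM/r²): m/s²  ✓ matches
  work (W = Fd): kg·m²/s²  ✗
  heat (Q = mcΔT): kg·m²/s²  ✗

Only gravitational acceleration has units m/s².

Answer: gravitational acceleration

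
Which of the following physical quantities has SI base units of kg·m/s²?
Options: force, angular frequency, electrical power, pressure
Checking the SI base units of each option:
  force (F = ma): kg·m/s²  ✓ matches
  angular frequency (ω = 2πf): 1/s  ✗
  electrical power (P = IV): kg·m²/s³  ✗
  pressure (P = F/A): kg/(m·s²)  ✗

Only force has units kg·m/s².

Answer: force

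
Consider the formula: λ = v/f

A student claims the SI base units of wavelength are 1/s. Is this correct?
Units of each symbol in λ = v/f:
  v (wave speed): m/s
  f (frequency): 1/s  → in the denominator, contributes s

Multiplying the contributions: [m/s] · [s]
Adding exponents of each base unit: m: 1
SI base units of wavelength: m

The claimed units 1/s (exponents s: -1) do not match the derived units m (exponents m: 1), so the claim is incorrect.

Answer: No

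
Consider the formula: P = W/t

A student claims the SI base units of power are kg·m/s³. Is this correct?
Units of each symbol in P = W/t:
  W (work): kg·m²/s²
  t (time): s  → in the denominator, contributes 1/s

Multiplying the contributions: [kg·m²/s²] · [1/s]
Adding exponents of each base unit: kg: 1, m: 2, s: -3
SI base units of power: kg·m²/s³

The claimed units kg·m/s³ (exponents kg: 1, m: 1, s: -3) do not match the derived units kg·m²/s³ (exponents kg: 1, m: 2, s: -3), so the claim is incorrect.

Answer: No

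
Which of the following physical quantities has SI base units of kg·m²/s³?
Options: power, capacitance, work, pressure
Checking the SI base units of each option:
  power (P = W/t): kg·m²/s³  ✓ matches
  capacitance (C = Q/V): s⁴·A²/(kg·m²)  ✗
  work (W = Fd): kg·m²/s²  ✗
  pressure (P = F/A): kg/(m·s²)  ✗

Only power has units kg·m²/s³.

Answer: power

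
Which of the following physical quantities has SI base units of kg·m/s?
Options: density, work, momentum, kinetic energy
Checking the SI base units of each option:
  density (ρ = m/V): kg/m³  ✗
  work (W = Fd): kg·m²/s²  ✗
  momentum (p = mv): kg·m/s  ✓ matches
  kinetic energy (E = ½mv²): kg·m²/s²  ✗

Only momentum has units kg·m/s.

Answer: momentum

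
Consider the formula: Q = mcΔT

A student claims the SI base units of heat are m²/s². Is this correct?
Units of each symbol in Q = mcΔT:
  m (mass): kg
  c (specific heat capacity, in J/(kg·K)): m²/(s²·K)
  ΔT (temperature change): K

Multiplying the contributions: [kg] · [m²/(s²·K)] · [K]
Adding exponents of each base unit: kg: 1, m: 2, s: -2
SI base units of heat: kg·m²/s²

The claimed units m²/s² (exponents m: 2, s: -2) do not match the derived units kg·m²/s² (exponents kg: 1, m: 2, s: -2), so the claim is incorrect.

Answer: No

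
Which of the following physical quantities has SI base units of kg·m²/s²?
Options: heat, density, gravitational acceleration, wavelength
Checking the SI base units of each option:
  heat (Q = mcΔT): kg·m²/s²  ✓ matches
  density (ρ = m/V): kg/m³  ✗
  gravitational acceleration (g = GM/r²): m/s²  ✗
  wavelength (λ = v/f): m  ✗

Only heat has units kg·m²/s².

Answer: heat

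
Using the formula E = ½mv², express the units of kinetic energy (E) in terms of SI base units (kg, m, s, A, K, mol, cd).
Units of each symbol in E = ½mv²:
  m (mass): kg
  v (speed): m/s  → to the power 2, contributes m²/s²
  The factor ½ is dimensionless.

Multiplying the contributions: [kg] · [m²/s²]
Adding exponents of each base unit: kg: 1, m: 2, s: -2
SI base units of kinetic energy: kg·m²/s²

Answer: kg·m²/s²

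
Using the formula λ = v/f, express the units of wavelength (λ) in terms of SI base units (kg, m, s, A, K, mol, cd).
Units of each symbol in λ = v/f:
  v (wave speed): m/s
  f (frequency): 1/s  → in the denominator, contributes s

Multiplying the contributions: [m/s] · [s]
Adding exponents of each base unit: m: 1
SI base units of wavelength: m

Answer: m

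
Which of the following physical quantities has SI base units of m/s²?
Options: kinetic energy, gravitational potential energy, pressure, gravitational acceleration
Checking the SI base units of each option:
  kinetic energy (E = ½mv²): kg·m²/s²  ✗
  gravitational potential energy (U = -GMm/r): kg·m²/s²  ✗
  pressure (P = F/A): kg/(m·s²)  ✗
  gravitational acceleration (g = GM/r²): m/s²  ✓ matches

Only gravitational acceleration has units m/s².

Answer: gravitational acceleration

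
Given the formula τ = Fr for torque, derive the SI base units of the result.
Units of each symbol in τ = Fr:
  F (force): kg·m/s²
  r (lever arm): m

Multiplying the contributions: [kg·m/s²] · [m]
Adding exponents of each base unit: kg: 1, m: 2, s: -2
SI base units of torque: kg·m²/s²

Answer: kg·m²/s²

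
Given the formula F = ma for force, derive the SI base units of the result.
Units of each symbol in F = ma:
  m (mass): kg
  a (acceleration): m/s²

Multiplying the contributions: [kg] · [m/s²]
Adding exponents of each base unit: kg: 1, m: 1, s: -2
SI base units of force: kg·m/s²

Answer: kg·m/s²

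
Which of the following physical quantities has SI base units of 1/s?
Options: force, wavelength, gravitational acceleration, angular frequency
Checking the SI base units of each option:
  force (F = ma): kg·m/s²  ✗
  wavelength (λ = v/f): m  ✗
  gravitational acceleration (g = GM/r²): m/s²  ✗
  angular frequency (ω = 2πf): 1/s  ✓ matches

Only angular frequency has units 1/s.

Answer: angular frequency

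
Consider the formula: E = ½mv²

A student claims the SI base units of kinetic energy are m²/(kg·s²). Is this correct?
Units of each symbol in E = ½mv²:
  m (mass): kg
  v (speed): m/s  → to the power 2, contributes m²/s²
  The factor ½ is dimensionless.

Multiplying the contributions: [kg] · [m²/s²]
Adding exponents of each base unit: kg: 1, m: 2, s: -2
SI base units of kinetic energy: kg·m²/s²

The claimed units m²/(kg·s²) (exponents kg: -1, m: 2, s: -2) do not match the derived units kg·m²/s² (exponents kg: 1, m: 2, s: -2), so the claim is incorrect.

Answer: No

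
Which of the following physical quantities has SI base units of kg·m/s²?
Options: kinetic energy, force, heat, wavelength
Checking the SI base units of each option:
  kinetic energy (E = ½mv²): kg·m²/s²  ✗
  force (F = ma): kg·m/s²  ✓ matches
  heat (Q = mcΔT): kg·m²/s²  ✗
  wavelength (λ = v/f): m  ✗

Only force has units kg·m/s².

Answer: force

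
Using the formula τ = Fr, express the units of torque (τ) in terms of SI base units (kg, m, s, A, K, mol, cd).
Units of each symbol in τ = Fr:
  F (force): kg·m/s²
  r (lever arm): m

Multiplying the contributions: [kg·m/s²] · [m]
Adding exponents of each base unit: kg: 1, m: 2, s: -2
SI base units of torque: kg·m²/s²

Answer: kg·m²/s²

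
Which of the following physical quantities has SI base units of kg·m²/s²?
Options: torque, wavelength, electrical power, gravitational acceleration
Checking the SI base units of each option:
  torque (τ = Fr): kg·m²/s²  ✓ matches
  wavelength (λ = v/f): m  ✗
  electrical power (P = IV): kg·m²/s³  ✗
  gravitational acceleration (g = GM/r²): m/s²  ✗

Only torque has units kg·m²/s².

Answer: torque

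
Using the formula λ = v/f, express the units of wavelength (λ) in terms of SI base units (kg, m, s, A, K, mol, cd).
Units of each symbol in λ = v/f:
  v (wave speed): m/s
  f (frequency): 1/s  → in the denominator, contributes s

Multiplying the contributions: [m/s] · [s]
Adding exponents of each base unit: m: 1
SI base units of wavelength: m

Answer: m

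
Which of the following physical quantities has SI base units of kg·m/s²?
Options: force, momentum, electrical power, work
Checking the SI base units of each option:
  force (F = ma): kg·m/s²  ✓ matches
  momentum (p = mv): kg·m/s  ✗
  electrical power (P = IV): kg·m²/s³  ✗
  work (W = Fd): kg·m²/s²  ✗

Only force has units kg·m/s².

Answer: force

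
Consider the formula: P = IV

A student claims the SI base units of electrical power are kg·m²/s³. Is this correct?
Units of each symbol in P = IV:
  I (current): A
  V (voltage, in volts): kg·m²/(s³·A)

Multiplying the contributions: [A] · [kg·m²/(s³·A)]
Adding exponents of each base unit: kg: 1, m: 2, s: -3
SI base units of electrical power: kg·m²/s³

The claimed units kg·m²/s³ match the derived units, so the claim is correct.

Answer: Yes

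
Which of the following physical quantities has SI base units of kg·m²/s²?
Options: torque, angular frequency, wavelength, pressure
Checking the SI base units of each option:
  torque (τ = Fr): kg·m²/s²  ✓ matches
  angular frequency (ω = 2πf): 1/s  ✗
  wavelength (λ = v/f): m  ✗
  pressure (P = F/A): kg/(m·s²)  ✗

Only torque has units kg·m²/s².

Answer: torque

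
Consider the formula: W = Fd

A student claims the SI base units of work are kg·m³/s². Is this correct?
Units of each symbol in W = Fd:
  F (force): kg·m/s²
  d (displacement): m

Multiplying the contributions: [kg·m/s²] · [m]
Adding exponents of each base unit: kg: 1, m: 2, s: -2
SI base units of work: kg·m²/s²

The claimed units kg·m³/s² (exponents kg: 1, m: 3, s: -2) do not match the derived units kg·m²/s² (exponents kg: 1, m: 2, s: -2), so the claim is incorrect.

Answer: No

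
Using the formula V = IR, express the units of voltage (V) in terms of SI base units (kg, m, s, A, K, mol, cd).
Units of each symbol in V = IR:
  I (current): A
  R (resistance, in ohms): kg·m²/(s³·A²)

Multiplying the contributions: [A] · [kg·m²/(s³·A²)]
Adding exponents of each base unit: kg: 1, m: 2, s: -3, A: -1
SI base units of voltage: kg·m²/(s³·A)

Answer: kg·m²/(s³·A)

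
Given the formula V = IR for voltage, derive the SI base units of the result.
Units of each symbol in V = IR:
  I (current): A
  R (resistance, in ohms): kg·m²/(s³·A²)

Multiplying the contributions: [A] · [kg·m²/(s³·A²)]
Adding exponents of each base unit: kg: 1, m: 2, s: -3, A: -1
SI base units of voltage: kg·m²/(s³·A)

Answer: kg·m²/(s³·A)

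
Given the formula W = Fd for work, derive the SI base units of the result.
Units of each symbol in W = Fd:
  F (force): kg·m/s²
  d (displacement): m

Multiplying the contributions: [kg·m/s²] · [m]
Adding exponents of each base unit: kg: 1, m: 2, s: -2
SI base units of work: kg·m²/s²

Answer: kg·m²/s²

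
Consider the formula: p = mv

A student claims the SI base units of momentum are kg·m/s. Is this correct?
Units of each symbol in p = mv:
  m (mass): kg
  v (velocity): m/s

Multiplying the contributions: [kg] · [m/s]
Adding exponents of each base unit: kg: 1, m: 1, s: -1
SI base units of momentum: kg·m/s

The claimed units kg·m/s match the derived units, so the claim is correct.

Answer: Yes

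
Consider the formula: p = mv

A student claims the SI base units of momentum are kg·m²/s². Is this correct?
Units of each symbol in p = mv:
  m (mass): kg
  v (velocity): m/s

Multiplying the contributions: [kg] · [m/s]
Adding exponents of each base unit: kg: 1, m: 1, s: -1
SI base units of momentum: kg·m/s

The claimed units kg·m²/s² (exponents kg: 1, m: 2, s: -2) do not match the derived units kg·m/s (exponents kg: 1, m: 1, s: -1), so the claim is incorrect.

Answer: No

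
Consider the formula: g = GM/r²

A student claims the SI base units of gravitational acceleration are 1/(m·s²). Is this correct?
Units of each symbol in g = GM/r²:
  G (gravitational constant): m³/(kg·s²)
  M (mass): kg
  r (distance): m  → to the power 2 in the denominator, contributes 1/m²

Multiplying the contributions: [m³/(kg·s²)] · [kg] · [1/m²]
Adding exponents of each base unit: m: 1, s: -2
SI base units of gravitational acceleration: m/s²

The claimed units 1/(m·s²) (exponents m: -1, s: -2) do not match the derived units m/s² (exponents m: 1, s: -2), so the claim is incorrect.

Answer: No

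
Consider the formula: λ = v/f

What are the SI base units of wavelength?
Units of each symbol in λ = v/f:
  v (wave speed): m/s
  f (frequency): 1/s  → in the denominator, contributes s

Multiplying the contributions: [m/s] · [s]
Adding exponents of each base unit: m: 1
SI base units of wavelength: m

Answer: m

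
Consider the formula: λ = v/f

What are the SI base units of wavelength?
Units of each symbol in λ = v/f:
  v (wave speed): m/s
  f (frequency): 1/s  → in the denominator, contributes s

Multiplying the contributions: [m/s] · [s]
Adding exponents of each base unit: m: 1
SI base units of wavelength: m

Answer: m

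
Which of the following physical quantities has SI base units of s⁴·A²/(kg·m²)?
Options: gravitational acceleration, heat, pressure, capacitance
Checking the SI base units of each option:
  gravitational acceleration (g = GM/r²): m/s²  ✗
  heat (Q = mcΔT): kg·m²/s²  ✗
  pressure (P = F/A): kg/(m·s²)  ✗
  capacitance (C = Q/V): s⁴·A²/(kg·m²)  ✓ matches

Only capacitance has units s⁴·A²/(kg·m²).

Answer: capacitance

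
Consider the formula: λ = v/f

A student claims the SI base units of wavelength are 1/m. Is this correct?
Units of each symbol in λ = v/f:
  v (wave speed): m/s
  f (frequency): 1/s  → in the denominator, contributes s

Multiplying the contributions: [m/s] · [s]
Adding exponents of each base unit: m: 1
SI base units of wavelength: m

The claimed units 1/m (exponents m: -1) do not match the derived units m (exponents m: 1), so the claim is incorrect.

Answer: No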